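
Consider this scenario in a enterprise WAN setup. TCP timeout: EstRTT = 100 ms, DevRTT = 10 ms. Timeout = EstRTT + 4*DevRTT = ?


Given: EstRTT = 100 ms, DevRTT = 10 ms
Timeout = EstRTT + 4 * DevRTT
4 * DevRTT = 4 * 10 = 40
Timeout = 100 + 40 = 140 ms

140


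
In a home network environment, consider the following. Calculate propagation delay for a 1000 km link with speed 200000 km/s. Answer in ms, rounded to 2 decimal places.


Given: distance = 1000 km, speed = 200000 km/s
Delay = distance / speed = 1000 / 200000 seconds
Delay in ms = 1000 * 1000 / 200000
Delay = 5.0000 ms
Rounded to 2 dp = 5.00 ms

5.00


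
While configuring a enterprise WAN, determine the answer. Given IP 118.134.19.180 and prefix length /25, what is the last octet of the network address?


Given: IP = 118.134.19.180, prefix = /25
Subnet mask = 255.255.255.128
Last octet of IP: 180
Last octet of mask: 128
Network last octet = 180 AND 128 = 128

128


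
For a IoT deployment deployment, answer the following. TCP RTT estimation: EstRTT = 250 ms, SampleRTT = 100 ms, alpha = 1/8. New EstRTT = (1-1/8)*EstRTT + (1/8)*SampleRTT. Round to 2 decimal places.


Given: EstRTT = 250 ms, SampleRTT = 100 ms, alpha = 1/8
New EstRTT = (1 - alpha) * EstRTT + alpha * SampleRTT
(7/8) * 250 = 218.75
(1/8) * 100 = 12.5
New EstRTT = 218.75 + 12.5 = 231.25 ms -> 231.25 ms (2 dp)

231.25


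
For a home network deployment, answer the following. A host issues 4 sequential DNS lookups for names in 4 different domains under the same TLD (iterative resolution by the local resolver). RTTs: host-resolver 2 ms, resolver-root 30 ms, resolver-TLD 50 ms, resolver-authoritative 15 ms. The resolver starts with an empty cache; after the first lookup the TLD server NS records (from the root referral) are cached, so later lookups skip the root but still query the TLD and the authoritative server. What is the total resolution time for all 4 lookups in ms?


Lookup 1 (cold cache): local + root + TLD + auth = 2 + 30 + 50 + 15 = 97 ms
Lookups 2..4 (TLD NS cached -> skip root; new domain -> still ask TLD and auth): local + TLD + auth = 2 + 50 + 15 = 67 ms each
Remaining 3 lookups: 3 * 67 = 201 ms
Total = 97 + 201 = 298 ms

298


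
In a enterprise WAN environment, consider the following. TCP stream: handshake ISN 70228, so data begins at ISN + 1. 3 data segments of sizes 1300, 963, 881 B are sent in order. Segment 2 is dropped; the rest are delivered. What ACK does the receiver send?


SYN uses sequence number 70228; first data byte = ISN + 1 = 70229.
Segment 1: SEQ = 70229, len = 1300 B, covers [70229, 71528]
Segment 2: SEQ = 71529, len = 963 B, covers [71529, 72491] [LOST]
Segment 3: SEQ = 72492, len = 881 B, covers [72492, 73372]
In-order data received: bytes [70229, 71528] (segments 1..1).
Segment 2 missing -> gap begins at byte 71529; later segments buffered out of order.
Cumulative ACK = next expected in-order byte = 70229 + 1300 = 71529

71529


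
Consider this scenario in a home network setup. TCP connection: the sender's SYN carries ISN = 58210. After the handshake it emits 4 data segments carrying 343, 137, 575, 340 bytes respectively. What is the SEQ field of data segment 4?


The SYN occupies sequence number ISN = 58210, so the first data byte is ISN + 1 = 58211.
SEQ of data segment i = (ISN + 1) + sum of payload sizes of segments 1..i-1.
Segment 1: SEQ = 58211, payload = 343 bytes
Segment 2: SEQ = 58554, payload = 137 bytes
Segment 3: SEQ = 58691, payload = 575 bytes
Segment 4: SEQ = 59266, payload = 340 bytes
SEQ of segment 4 = 58211 + 343 + 137 + 575 = 59266

59266


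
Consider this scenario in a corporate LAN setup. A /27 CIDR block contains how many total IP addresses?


Given: CIDR prefix /27
Host bits = 32 - 27 = 5
Total addresses = 2^5 = 32

32


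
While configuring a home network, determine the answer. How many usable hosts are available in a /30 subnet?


Given: subnet mask /30
Host bits = 32 - 30 = 2
Total addresses = 2^2 = 4
Usable hosts = 4 - 2 (network + broadcast) = 2

2


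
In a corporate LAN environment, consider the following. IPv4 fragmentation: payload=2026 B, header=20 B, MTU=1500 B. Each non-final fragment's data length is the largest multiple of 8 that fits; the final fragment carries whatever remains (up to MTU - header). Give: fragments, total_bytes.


Max data per non-final fragment = floor((MTU - header)/8)*8 = floor((1500 - 20)/8)*8 = floor(1480/8)*8 = 1480 B
Final fragment needs no 8-byte alignment: it can carry up to MTU - header = 1480 B
Non-final fragments needed = ceil((payload - 1480) / 1480) = ceil(546/1480) = ceil(0.3689) = 1
Number of fragments = 1 + 1 = 2
Fragment sizes (data): 1 * 1480 B + 546 B (last, 546 <= 1480 OK)
Total bytes sent = payload + n_frags * header = 2026 + 2*20 = 2026 + 40 = 2066 B

2, 2066


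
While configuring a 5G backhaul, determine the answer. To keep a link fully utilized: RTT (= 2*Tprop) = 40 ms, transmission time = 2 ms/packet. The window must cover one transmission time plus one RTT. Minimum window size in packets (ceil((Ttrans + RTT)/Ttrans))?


Given: Ttrans = 2 ms, RTT = 40 ms (= 2 * Tprop, Tprop = 20 ms)
Time until first ACK returns = Ttrans + RTT = 2 + 40 = 42 ms
Need W * Ttrans >= Ttrans + RTT  ->  W >= (Ttrans + RTT) / Ttrans
(Ttrans + RTT) / Ttrans = 42 / 2 = 21
W_min = ceil(21) = 21

21


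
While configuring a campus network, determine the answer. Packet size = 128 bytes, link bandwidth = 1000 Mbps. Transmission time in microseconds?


Given: packet = 128 bytes, bandwidth = 1000 Mbps
Packet in bits = 128 * 8 = 1024 bits
Bandwidth = 1000 * 10^6 = 1000000000 bps
Time = 1024 / 1000000000 seconds
Time in us = 1024 * 10^6 / 1000000000 = 1.024

1.024


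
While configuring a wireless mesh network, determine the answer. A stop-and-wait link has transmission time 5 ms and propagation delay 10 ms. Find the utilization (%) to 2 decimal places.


Given: Ttrans = 5 ms, Tprop = 10 ms
RTT = 2 * Tprop = 2 * 10 = 20 ms
U = Ttrans / (Ttrans + RTT)
U = 5 / (5 + 20)
U = 5 / 25 = 0.2
U% = 20.00%

20.00


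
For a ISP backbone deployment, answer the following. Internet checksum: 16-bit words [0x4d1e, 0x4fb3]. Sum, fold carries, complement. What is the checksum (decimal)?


Given words: [0x4d1e, 0x4fb3]
Step 1: Sum all words
Raw sum = 19742 + 20403 = 40145
One's complement = ~40145 & 0xFFFF = 25390

25390


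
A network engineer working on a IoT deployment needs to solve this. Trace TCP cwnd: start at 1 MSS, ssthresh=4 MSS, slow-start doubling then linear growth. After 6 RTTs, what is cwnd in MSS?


RTT 0: cwnd = 1 MSS (initial)
RTT 1: cwnd = 2 MSS (slow start, doubled)
RTT 2: cwnd = 4 MSS (slow start, doubled)
RTT 3: cwnd = 5 MSS (congestion avoidance, +1)
RTT 4: cwnd = 6 MSS (congestion avoidance, +1)
RTT 5: cwnd = 7 MSS (congestion avoidance, +1)
RTT 6: cwnd = 8 MSS (congestion avoidance, +1)

8


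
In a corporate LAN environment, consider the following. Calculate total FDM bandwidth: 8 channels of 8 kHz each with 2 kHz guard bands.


Given: 8 channels, 8 kHz each, guard = 2 kHz
Channel bandwidth = 8 * 8 = 64 kHz
Guard bands = 7 gaps * 2 kHz = 14 kHz
Total = 64 + 14 = 78 kHz

78


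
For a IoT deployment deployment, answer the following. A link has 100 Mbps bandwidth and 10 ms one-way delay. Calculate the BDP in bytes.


Given: bandwidth = 100 Mbps, delay = 10 ms
BDP in bits = 100 * 10^6 * 10 / 1000
BDP in bits = 1000000
BDP in bytes = 1000000 / 8 = 125000

125000


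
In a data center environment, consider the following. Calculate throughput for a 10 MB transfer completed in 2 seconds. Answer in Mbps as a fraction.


Given: file = 10 MB, time = 2 s
File in Mb = 10 * 8 = 80 Mb
Throughput = 80 / 2 Mbps
Throughput = 40 Mbps

40


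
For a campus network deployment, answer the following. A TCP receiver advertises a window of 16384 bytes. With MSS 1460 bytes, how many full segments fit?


Given: RWND = 16384 bytes, MSS = 1460 bytes
Full segments = floor(RWND / MSS)
Full segments = floor(16384 / 1460)
Full segments = floor(11.2219) = 11

11


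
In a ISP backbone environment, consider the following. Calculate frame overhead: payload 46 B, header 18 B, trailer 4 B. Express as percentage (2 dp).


Given: payload = 46 B, header = 18 B, trailer = 4 B
Overhead bytes = header + trailer = 18 + 4 = 22
Total frame = payload + overhead = 46 + 22 = 68
Overhead % = 22 / 68 * 100 = 32.3529% -> 32.35% (2 dp)

32.35


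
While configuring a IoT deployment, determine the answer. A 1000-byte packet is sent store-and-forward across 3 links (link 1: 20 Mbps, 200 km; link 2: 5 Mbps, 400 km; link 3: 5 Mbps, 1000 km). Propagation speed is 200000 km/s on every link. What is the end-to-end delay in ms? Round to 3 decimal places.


Packet = 1000 bytes = 8000 bits. Store-and-forward: sum (t_trans + t_prop) per link.
Link 1: t_trans = 8000/(20*10^6) s = 0.4000 ms; t_prop = 200/200000 s = 1.0000 ms; subtotal = 1.4000 ms
Link 2: t_trans = 8000/(5*10^6) s = 1.6000 ms; t_prop = 400/200000 s = 2.0000 ms; subtotal = 3.6000 ms
Link 3: t_trans = 8000/(5*10^6) s = 1.6000 ms; t_prop = 1000/200000 s = 5.0000 ms; subtotal = 6.6000 ms
End-to-end = 1.4000 + 3.6000 + 6.6000 = 11.6000 ms -> 11.600 ms (3 dp)

11.600


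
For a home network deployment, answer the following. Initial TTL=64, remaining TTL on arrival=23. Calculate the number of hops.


Given: initial TTL = 64, received TTL = 23
Hops = initial TTL - received TTL
Hops = 64 - 23 = 41

41


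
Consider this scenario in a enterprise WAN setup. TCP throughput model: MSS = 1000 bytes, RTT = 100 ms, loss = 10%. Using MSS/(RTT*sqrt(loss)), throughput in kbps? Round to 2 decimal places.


Given: MSS = 1000 bytes, RTT = 100 ms, loss = 10%
RTT in seconds = 100 / 1000 = 0.1
Loss rate = 10% = 0.1
sqrt(loss) = sqrt(0.1) = 0.316227766017
Throughput (bytes/s) = 1000 / (0.1 * 0.316227766017) = 31622.7766
Throughput (kbps) = 31622.7766 * 8 / 1000 = 252.982213 -> 252.98 kbps (2 dp)

252.98


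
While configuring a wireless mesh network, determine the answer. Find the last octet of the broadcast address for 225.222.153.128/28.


Given: IP = 225.222.153.128, prefix = /28
Host bits = 32 - 28 = 4
Network last octet = 128 AND mask = 128
Host part size = 2^4 - 1 = 15
Broadcast last octet = 128 OR 15 = 143

143


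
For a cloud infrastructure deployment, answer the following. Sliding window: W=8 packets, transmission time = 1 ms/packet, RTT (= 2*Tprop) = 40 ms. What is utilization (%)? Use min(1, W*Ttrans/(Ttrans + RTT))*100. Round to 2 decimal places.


Given: W = 8, Ttrans = 1 ms, RTT = 40 ms (= 2 * Tprop, Tprop = 20 ms)
Cycle time = Ttrans + RTT = 1 + 40 = 41 ms (first packet sent until its ACK returns)
W * Ttrans = 8 * 1 = 8 ms of sending per cycle
W * Ttrans / (Ttrans + RTT) = 8 / 41 = 0.195122
U = min(1, 0.195122) = 0.195122
U% = 19.51%

19.51


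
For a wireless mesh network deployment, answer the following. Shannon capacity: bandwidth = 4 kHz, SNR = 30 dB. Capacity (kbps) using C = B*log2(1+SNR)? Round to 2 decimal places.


Given: B = 4 kHz, SNR = 30 dB
SNR linear = 10^(30/10) = 1000
1 + SNR = 1001
log2(1001) = 9.9672262588
C = 4 * 1000 * 9.9672262588 = 39868.9050 bps
C = 39.868905 kbps -> 39.87 kbps (2 dp)

39.87


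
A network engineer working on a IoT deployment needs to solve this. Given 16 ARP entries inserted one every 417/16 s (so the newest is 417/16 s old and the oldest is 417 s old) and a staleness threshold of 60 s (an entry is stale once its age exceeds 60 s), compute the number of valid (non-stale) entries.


Ages are k * 417/16 s for k = 1..16 (spacing = 26.0625 s).
Entry k is valid iff k * 417/16 <= 60 iff k <= 16 * 60 / 417 = 2.3022
n_valid = floor(2.3022) = 2
(n_stale = 16 - 2 = 14)

2


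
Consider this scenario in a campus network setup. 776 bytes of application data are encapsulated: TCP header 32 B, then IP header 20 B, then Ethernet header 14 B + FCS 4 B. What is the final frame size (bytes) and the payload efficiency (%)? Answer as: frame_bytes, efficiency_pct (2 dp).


TCP segment = 776 + 32 = 808 B
IP packet = 808 + 20 = 828 B
Ethernet frame = 828 + 14 + 4 = 846 B
Efficiency = app / frame = 776 / 846 = 0.917258 = 91.7258% -> 91.73% (2 dp)

846, 91.73


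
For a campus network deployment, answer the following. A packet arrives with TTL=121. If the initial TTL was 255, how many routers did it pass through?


Given: initial TTL = 255, received TTL = 121
Hops = initial TTL - received TTL
Hops = 255 - 121 = 134

134


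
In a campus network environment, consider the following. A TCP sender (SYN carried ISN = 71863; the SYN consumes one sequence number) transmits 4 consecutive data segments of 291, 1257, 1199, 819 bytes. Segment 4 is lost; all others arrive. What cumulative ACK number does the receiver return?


SYN uses sequence number 71863; first data byte = ISN + 1 = 71864.
Segment 1: SEQ = 71864, len = 291 B, covers [71864, 72154]
Segment 2: SEQ = 72155, len = 1257 B, covers [72155, 73411]
Segment 3: SEQ = 73412, len = 1199 B, covers [73412, 74610]
Segment 4: SEQ = 74611, len = 819 B, covers [74611, 75429] [LOST]
In-order data received: bytes [71864, 74610] (segments 1..3).
Segment 4 missing -> gap begins at byte 74611.
Cumulative ACK = next expected in-order byte = 71864 + 291 + 1257 + 1199 = 74611

74611


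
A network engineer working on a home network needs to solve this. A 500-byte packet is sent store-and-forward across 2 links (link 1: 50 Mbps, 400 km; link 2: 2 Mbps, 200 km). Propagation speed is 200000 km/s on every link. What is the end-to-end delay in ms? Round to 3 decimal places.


Packet = 500 bytes = 4000 bits. Store-and-forward: sum (t_trans + t_prop) per link.
Link 1: t_trans = 4000/(50*10^6) s = 0.0800 ms; t_prop = 400/200000 s = 2.0000 ms; subtotal = 2.0800 ms
Link 2: t_trans = 4000/(2*10^6) s = 2.0000 ms; t_prop = 200/200000 s = 1.0000 ms; subtotal = 3.0000 ms
End-to-end = 2.0800 + 3.0000 = 5.0800 ms -> 5.080 ms (3 dp)

5.080


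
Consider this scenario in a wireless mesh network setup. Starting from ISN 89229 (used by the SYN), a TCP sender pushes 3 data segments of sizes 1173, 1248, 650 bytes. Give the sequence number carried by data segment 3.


The SYN occupies sequence number ISN = 89229, so the first data byte is ISN + 1 = 89230.
SEQ of data segment i = (ISN + 1) + sum of payload sizes of segments 1..i-1.
Segment 1: SEQ = 89230, payload = 1173 bytes
Segment 2: SEQ = 90403, payload = 1248 bytes
Segment 3: SEQ = 91651, payload = 650 bytes
SEQ of segment 3 = 89230 + 1173 + 1248 = 91651

91651


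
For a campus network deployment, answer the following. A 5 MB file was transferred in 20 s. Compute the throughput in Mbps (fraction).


Given: file = 5 MB, time = 20 s
File in Mb = 5 * 8 = 40 Mb
Throughput = 40 / 20 Mbps
Throughput = 2 Mbps

2


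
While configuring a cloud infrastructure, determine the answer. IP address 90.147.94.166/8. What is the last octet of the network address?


Given: IP = 90.147.94.166, prefix = /8
Subnet mask = 255.0.0.0
Last octet of IP: 166
Last octet of mask: 0
Network last octet = 166 AND 0 = 0

0


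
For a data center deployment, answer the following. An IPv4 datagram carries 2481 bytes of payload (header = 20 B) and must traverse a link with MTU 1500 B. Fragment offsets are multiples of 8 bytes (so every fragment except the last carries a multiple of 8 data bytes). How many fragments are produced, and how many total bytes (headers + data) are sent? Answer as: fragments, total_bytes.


Max data per non-final fragment = floor((MTU - header)/8)*8 = floor((1500 - 20)/8)*8 = floor(1480/8)*8 = 1480 B
Final fragment needs no 8-byte alignment: it can carry up to MTU - header = 1480 B
Non-final fragments needed = ceil((payload - 1480) / 1480) = ceil(1001/1480) = ceil(0.6764) = 1
Number of fragments = 1 + 1 = 2
Fragment sizes (data): 1 * 1480 B + 1001 B (last, 1001 <= 1480 OK)
Total bytes sent = payload + n_frags * header = 2481 + 2*20 = 2481 + 40 = 2521 B

2, 2521


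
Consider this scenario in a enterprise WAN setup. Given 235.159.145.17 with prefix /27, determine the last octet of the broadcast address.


Given: IP = 235.159.145.17, prefix = /27
Host bits = 32 - 27 = 5
Network last octet = 17 AND mask = 0
Host part size = 2^5 - 1 = 31
Broadcast last octet = 0 OR 31 = 31

31


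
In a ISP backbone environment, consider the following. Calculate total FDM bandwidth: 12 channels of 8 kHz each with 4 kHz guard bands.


Given: 12 channels, 8 kHz each, guard = 4 kHz
Channel bandwidth = 12 * 8 = 96 kHz
Guard bands = 11 gaps * 4 kHz = 44 kHz
Total = 96 + 44 = 140 kHz

140


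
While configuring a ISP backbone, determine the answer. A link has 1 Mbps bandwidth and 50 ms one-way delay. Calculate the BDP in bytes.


Given: bandwidth = 1 Mbps, delay = 50 ms
BDP in bits = 1 * 10^6 * 50 / 1000
BDP in bits = 50000
BDP in bytes = 50000 / 8 = 6250

6250


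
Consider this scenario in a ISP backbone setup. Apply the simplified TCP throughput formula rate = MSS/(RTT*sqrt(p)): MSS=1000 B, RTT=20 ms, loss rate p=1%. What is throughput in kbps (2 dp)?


Given: MSS = 1000 bytes, RTT = 20 ms, loss = 1%
RTT in seconds = 20 / 1000 = 0.02
Loss rate = 1% = 0.01
sqrt(loss) = sqrt(0.01) = 0.1
Throughput (bytes/s) = 1000 / (0.02 * 0.1) = 500000.0000
Throughput (kbps) = 500000.0000 * 8 / 1000 = 4000.000000 -> 4000.00 kbps (2 dp)

4000.00


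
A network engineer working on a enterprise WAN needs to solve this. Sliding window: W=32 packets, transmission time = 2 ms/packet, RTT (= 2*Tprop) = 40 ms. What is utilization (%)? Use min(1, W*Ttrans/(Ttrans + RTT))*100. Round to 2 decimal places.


Given: W = 32, Ttrans = 2 ms, RTT = 40 ms (= 2 * Tprop, Tprop = 20 ms)
Cycle time = Ttrans + RTT = 2 + 40 = 42 ms (first packet sent until its ACK returns)
W * Ttrans = 32 * 2 = 64 ms of sending per cycle
W * Ttrans / (Ttrans + RTT) = 64 / 42 = 1.523810
U = min(1, 1.523810) = 1.000000
U% = 100.00%

100.00


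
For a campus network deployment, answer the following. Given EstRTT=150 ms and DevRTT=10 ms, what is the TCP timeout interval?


Given: EstRTT = 150 ms, DevRTT = 10 ms
Timeout = EstRTT + 4 * DevRTT
4 * DevRTT = 4 * 10 = 40
Timeout = 150 + 40 = 190 ms

190


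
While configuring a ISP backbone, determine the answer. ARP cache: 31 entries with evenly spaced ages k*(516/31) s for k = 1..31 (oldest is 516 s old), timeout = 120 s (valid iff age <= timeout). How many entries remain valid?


Ages are k * 516/31 s for k = 1..31 (spacing = 16.6452 s).
Entry k is valid iff k * 516/31 <= 120 iff k <= 31 * 120 / 516 = 7.2093
n_valid = floor(7.2093) = 7
(n_stale = 31 - 7 = 24)

7


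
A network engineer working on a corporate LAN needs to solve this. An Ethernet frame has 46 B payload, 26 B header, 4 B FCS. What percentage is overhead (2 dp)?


Given: payload = 46 B, header = 26 B, trailer = 4 B
Overhead bytes = header + trailer = 26 + 4 = 30
Total frame = payload + overhead = 46 + 30 = 76
Overhead % = 30 / 76 * 100 = 39.4737% -> 39.47% (2 dp)

39.47


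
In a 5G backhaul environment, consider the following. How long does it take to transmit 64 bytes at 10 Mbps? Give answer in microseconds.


Given: packet = 64 bytes, bandwidth = 10 Mbps
Packet in bits = 64 * 8 = 512 bits
Bandwidth = 10 * 10^6 = 10000000 bps
Time = 512 / 10000000 seconds
Time in us = 512 * 10^6 / 10000000 = 51.2

51.2


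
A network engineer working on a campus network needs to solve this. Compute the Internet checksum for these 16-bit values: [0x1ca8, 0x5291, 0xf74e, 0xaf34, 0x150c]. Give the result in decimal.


Given words: [0x1ca8, 0x5291, 0xf74e, 0xaf34, 0x150c]
Step 1: Sum all words
Raw sum = 7336 + 21137 + 63310 + 44852 + 5388 = 142023
Step 2: Fold carry: (10951 + 2) = 10953
One's complement = ~10953 & 0xFFFF = 54582

54582


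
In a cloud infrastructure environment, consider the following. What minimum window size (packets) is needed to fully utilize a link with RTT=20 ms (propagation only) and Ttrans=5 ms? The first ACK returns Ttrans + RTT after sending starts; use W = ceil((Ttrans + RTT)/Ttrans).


Given: Ttrans = 5 ms, RTT = 20 ms (= 2 * Tprop, Tprop = 10 ms)
Time until first ACK returns = Ttrans + RTT = 5 + 20 = 25 ms
Need W * Ttrans >= Ttrans + RTT  ->  W >= (Ttrans + RTT) / Ttrans
(Ttrans + RTT) / Ttrans = 25 / 5 = 5
W_min = ceil(5) = 5

5


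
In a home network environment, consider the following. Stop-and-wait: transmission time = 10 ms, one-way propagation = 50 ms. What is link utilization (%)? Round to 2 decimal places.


Given: Ttrans = 10 ms, Tprop = 50 ms
RTT = 2 * Tprop = 2 * 50 = 100 ms
U = Ttrans / (Ttrans + RTT)
U = 10 / (10 + 100)
U = 10 / 110 = 0.090909
U% = 9.09%

9.09


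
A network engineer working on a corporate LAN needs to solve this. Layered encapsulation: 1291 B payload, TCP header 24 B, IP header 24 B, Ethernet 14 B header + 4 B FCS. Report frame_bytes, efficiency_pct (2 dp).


TCP segment = 1291 + 24 = 1315 B
IP packet = 1315 + 24 = 1339 B
Ethernet frame = 1339 + 14 + 4 = 1357 B
Efficiency = app / frame = 1291 / 1357 = 0.951363 = 95.1363% -> 95.14% (2 dp)

1357, 95.14


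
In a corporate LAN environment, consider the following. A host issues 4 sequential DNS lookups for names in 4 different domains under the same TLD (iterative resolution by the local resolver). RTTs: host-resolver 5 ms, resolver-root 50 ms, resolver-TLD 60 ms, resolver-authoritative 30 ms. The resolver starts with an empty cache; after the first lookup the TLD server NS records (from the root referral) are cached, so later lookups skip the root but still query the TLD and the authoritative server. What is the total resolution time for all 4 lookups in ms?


Lookup 1 (cold cache): local + root + TLD + auth = 5 + 50 + 60 + 30 = 145 ms
Lookups 2..4 (TLD NS cached -> skip root; new domain -> still ask TLD and auth): local + TLD + auth = 5 + 60 + 30 = 95 ms each
Remaining 3 lookups: 3 * 95 = 285 ms
Total = 145 + 285 = 430 ms

430


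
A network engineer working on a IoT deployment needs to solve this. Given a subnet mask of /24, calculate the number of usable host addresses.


Given: subnet mask /24
Host bits = 32 - 24 = 8
Total addresses = 2^8 = 256
Usable hosts = 256 - 2 (network + broadcast) = 254

254


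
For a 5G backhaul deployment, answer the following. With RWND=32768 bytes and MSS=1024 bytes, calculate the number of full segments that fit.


Given: RWND = 32768 bytes, MSS = 1024 bytes
Full segments = floor(RWND / MSS)
Full segments = floor(32768 / 1024)
Full segments = floor(32.0) = 32

32


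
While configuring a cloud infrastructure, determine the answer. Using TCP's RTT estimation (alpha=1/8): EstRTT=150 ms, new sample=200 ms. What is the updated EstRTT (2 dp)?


Given: EstRTT = 150 ms, SampleRTT = 200 ms, alpha = 1/8
New EstRTT = (1 - alpha) * EstRTT + alpha * SampleRTT
(7/8) * 150 = 131.25
(1/8) * 200 = 25
New EstRTT = 131.25 + 25 = 156.25 ms -> 156.25 ms (2 dp)

156.25


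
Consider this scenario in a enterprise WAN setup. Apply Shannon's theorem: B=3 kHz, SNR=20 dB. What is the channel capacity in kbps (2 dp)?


Given: B = 3 kHz, SNR = 20 dB
SNR linear = 10^(20/10) = 100
1 + SNR = 101
log2(101) = 6.6582114828
C = 3 * 1000 * 6.6582114828 = 19974.6344 bps
C = 19.974634 kbps -> 19.97 kbps (2 dp)

19.97


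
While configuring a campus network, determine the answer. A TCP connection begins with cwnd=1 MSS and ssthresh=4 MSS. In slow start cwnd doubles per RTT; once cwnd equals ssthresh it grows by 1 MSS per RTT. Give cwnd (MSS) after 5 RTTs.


RTT 0: cwnd = 1 MSS (initial)
RTT 1: cwnd = 2 MSS (slow start, doubled)
RTT 2: cwnd = 4 MSS (slow start, doubled)
RTT 3: cwnd = 5 MSS (congestion avoidance, +1)
RTT 4: cwnd = 6 MSS (congestion avoidance, +1)
RTT 5: cwnd = 7 MSS (congestion avoidance, +1)

7


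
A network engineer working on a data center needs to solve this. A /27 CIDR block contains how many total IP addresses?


Given: CIDR prefix /27
Host bits = 32 - 27 = 5
Total addresses = 2^5 = 32

32


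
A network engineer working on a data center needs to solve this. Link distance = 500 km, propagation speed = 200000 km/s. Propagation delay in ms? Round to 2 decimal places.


Given: distance = 500 km, speed = 200000 km/s
Delay = distance / speed = 500 / 200000 seconds
Delay in ms = 500 * 1000 / 200000
Delay = 2.5000 ms
Rounded to 2 dp = 2.50 ms

2.50


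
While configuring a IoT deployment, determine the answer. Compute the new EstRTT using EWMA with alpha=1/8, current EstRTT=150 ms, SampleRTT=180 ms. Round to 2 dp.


Given: EstRTT = 150 ms, SampleRTT = 180 ms, alpha = 1/8
New EstRTT = (1 - alpha) * EstRTT + alpha * SampleRTT
(7/8) * 150 = 131.25
(1/8) * 180 = 22.5
New EstRTT = 131.25 + 22.5 = 153.75 ms -> 153.75 ms (2 dp)

153.75


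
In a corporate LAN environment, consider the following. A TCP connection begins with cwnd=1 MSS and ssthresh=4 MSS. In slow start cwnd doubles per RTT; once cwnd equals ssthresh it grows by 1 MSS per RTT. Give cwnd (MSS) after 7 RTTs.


RTT 0: cwnd = 1 MSS (initial)
RTT 1: cwnd = 2 MSS (slow start, doubled)
RTT 2: cwnd = 4 MSS (slow start, doubled)
RTT 3: cwnd = 5 MSS (congestion avoidance, +1)
RTT 4: cwnd = 6 MSS (congestion avoidance, +1)
RTT 5: cwnd = 7 MSS (congestion avoidance, +1)
RTT 6: cwnd = 8 MSS (congestion avoidance, +1)
RTT 7: cwnd = 9 MSS (congestion avoidance, +1)

9


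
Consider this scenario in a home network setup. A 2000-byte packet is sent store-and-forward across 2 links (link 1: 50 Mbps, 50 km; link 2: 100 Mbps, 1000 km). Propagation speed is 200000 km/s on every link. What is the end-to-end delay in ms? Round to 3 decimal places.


Packet = 2000 bytes = 16000 bits. Store-and-forward: sum (t_trans + t_prop) per link.
Link 1: t_trans = 16000/(50*10^6) s = 0.3200 ms; t_prop = 50/200000 s = 0.2500 ms; subtotal = 0.5700 ms
Link 2: t_trans = 16000/(100*10^6) s = 0.1600 ms; t_prop = 1000/200000 s = 5.0000 ms; subtotal = 5.1600 ms
End-to-end = 0.5700 + 5.1600 = 5.7300 ms -> 5.730 ms (3 dp)

5.730


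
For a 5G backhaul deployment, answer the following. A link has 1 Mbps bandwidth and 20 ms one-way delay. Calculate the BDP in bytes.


Given: bandwidth = 1 Mbps, delay = 20 ms
BDP in bits = 1 * 10^6 * 20 / 1000
BDP in bits = 20000
BDP in bytes = 20000 / 8 = 2500

2500


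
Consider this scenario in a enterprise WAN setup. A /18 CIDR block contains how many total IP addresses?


Given: CIDR prefix /18
Host bits = 32 - 18 = 14
Total addresses = 2^14 = 16384

16384


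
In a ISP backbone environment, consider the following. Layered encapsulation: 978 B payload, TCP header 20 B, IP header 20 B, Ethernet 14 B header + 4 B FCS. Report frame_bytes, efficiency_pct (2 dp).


TCP segment = 978 + 20 = 998 B
IP packet = 998 + 20 = 1018 B
Ethernet frame = 1018 + 14 + 4 = 1036 B
Efficiency = app / frame = 978 / 1036 = 0.944015 = 94.4015% -> 94.40% (2 dp)

1036, 94.40


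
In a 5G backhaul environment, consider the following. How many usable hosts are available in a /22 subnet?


Given: subnet mask /22
Host bits = 32 - 22 = 10
Total addresses = 2^10 = 1024
Usable hosts = 1024 - 2 (network + broadcast) = 1022

1022


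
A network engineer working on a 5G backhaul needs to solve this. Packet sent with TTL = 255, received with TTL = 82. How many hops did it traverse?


Given: initial TTL = 255, received TTL = 82
Hops = initial TTL - received TTL
Hops = 255 - 82 = 173

173


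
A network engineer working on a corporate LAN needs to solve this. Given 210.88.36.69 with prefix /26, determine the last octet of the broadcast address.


Given: IP = 210.88.36.69, prefix = /26
Host bits = 32 - 26 = 6
Network last octet = 69 AND mask = 64
Host part size = 2^6 - 1 = 63
Broadcast last octet = 64 OR 63 = 127

127


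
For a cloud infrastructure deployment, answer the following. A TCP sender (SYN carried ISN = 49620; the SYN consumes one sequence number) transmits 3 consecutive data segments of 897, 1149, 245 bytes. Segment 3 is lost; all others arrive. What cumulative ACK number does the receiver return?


SYN uses sequence number 49620; first data byte = ISN + 1 = 49621.
Segment 1: SEQ = 49621, len = 897 B, covers [49621, 50517]
Segment 2: SEQ = 50518, len = 1149 B, covers [50518, 51666]
Segment 3: SEQ = 51667, len = 245 B, covers [51667, 51911] [LOST]
In-order data received: bytes [49621, 51666] (segments 1..2).
Segment 3 missing -> gap begins at byte 51667.
Cumulative ACK = next expected in-order byte = 49621 + 897 + 1149 = 51667

51667


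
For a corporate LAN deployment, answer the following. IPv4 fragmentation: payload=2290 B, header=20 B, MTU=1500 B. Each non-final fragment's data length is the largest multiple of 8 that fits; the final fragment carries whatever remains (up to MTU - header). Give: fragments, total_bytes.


Max data per non-final fragment = floor((MTU - header)/8)*8 = floor((1500 - 20)/8)*8 = floor(1480/8)*8 = 1480 B
Final fragment needs no 8-byte alignment: it can carry up to MTU - header = 1480 B
Non-final fragments needed = ceil((payload - 1480) / 1480) = ceil(810/1480) = ceil(0.5473) = 1
Number of fragments = 1 + 1 = 2
Fragment sizes (data): 1 * 1480 B + 810 B (last, 810 <= 1480 OK)
Total bytes sent = payload + n_frags * header = 2290 + 2*20 = 2290 + 40 = 2330 B

2, 2330


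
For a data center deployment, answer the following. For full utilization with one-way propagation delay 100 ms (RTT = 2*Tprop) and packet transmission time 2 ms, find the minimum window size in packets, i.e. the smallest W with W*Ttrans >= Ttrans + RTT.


Given: Ttrans = 2 ms, RTT = 200 ms (= 2 * Tprop, Tprop = 100 ms)
Time until first ACK returns = Ttrans + RTT = 2 + 200 = 202 ms
Need W * Ttrans >= Ttrans + RTT  ->  W >= (Ttrans + RTT) / Ttrans
(Ttrans + RTT) / Ttrans = 202 / 2 = 101
W_min = ceil(101) = 101

101


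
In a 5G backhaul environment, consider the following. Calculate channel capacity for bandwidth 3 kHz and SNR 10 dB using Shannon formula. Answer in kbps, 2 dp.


Given: B = 3 kHz, SNR = 10 dB
SNR linear = 10^(10/10) = 10
1 + SNR = 11
log2(11) = 3.4594316186
C = 3 * 1000 * 3.4594316186 = 10378.2949 bps
C = 10.378295 kbps -> 10.38 kbps (2 dp)

10.38


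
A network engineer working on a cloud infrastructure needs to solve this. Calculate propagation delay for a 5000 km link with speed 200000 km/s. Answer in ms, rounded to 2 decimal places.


Given: distance = 5000 km, speed = 200000 km/s
Delay = distance / speed = 5000 / 200000 seconds
Delay in ms = 5000 * 1000 / 200000
Delay = 25.0000 ms
Rounded to 2 dp = 25.00 ms

25.00


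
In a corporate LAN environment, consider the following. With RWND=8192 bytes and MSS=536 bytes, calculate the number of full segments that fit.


Given: RWND = 8192 bytes, MSS = 536 bytes
Full segments = floor(RWND / MSS)
Full segments = floor(8192 / 536)
Full segments = floor(15.2836) = 15

15


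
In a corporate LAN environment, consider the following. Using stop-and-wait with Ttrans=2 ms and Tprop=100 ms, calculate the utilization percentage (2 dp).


Given: Ttrans = 2 ms, Tprop = 100 ms
RTT = 2 * Tprop = 2 * 100 = 200 ms
U = Ttrans / (Ttrans + RTT)
U = 2 / (2 + 200)
U = 2 / 202 = 0.009901
U% = 0.99%

0.99


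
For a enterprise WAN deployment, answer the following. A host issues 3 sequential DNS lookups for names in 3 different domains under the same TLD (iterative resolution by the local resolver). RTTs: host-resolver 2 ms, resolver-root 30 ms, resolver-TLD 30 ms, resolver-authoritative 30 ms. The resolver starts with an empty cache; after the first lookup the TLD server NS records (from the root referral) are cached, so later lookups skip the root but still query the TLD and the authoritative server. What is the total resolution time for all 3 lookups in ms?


Lookup 1 (cold cache): local + root + TLD + auth = 2 + 30 + 30 + 30 = 92 ms
Lookups 2..3 (TLD NS cached -> skip root; new domain -> still ask TLD and auth): local + TLD + auth = 2 + 30 + 30 = 62 ms each
Remaining 2 lookups: 2 * 62 = 124 ms
Total = 92 + 124 = 216 ms

216


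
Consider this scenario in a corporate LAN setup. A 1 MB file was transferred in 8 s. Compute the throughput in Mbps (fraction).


Given: file = 1 MB, time = 8 s
File in Mb = 1 * 8 = 8 Mb
Throughput = 8 / 8 Mbps
Throughput = 1 Mbps

1


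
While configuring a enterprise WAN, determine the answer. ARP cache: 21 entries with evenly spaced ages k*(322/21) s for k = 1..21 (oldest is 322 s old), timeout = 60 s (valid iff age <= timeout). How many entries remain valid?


Ages are k * 322/21 s for k = 1..21 (spacing = 15.3333 s).
Entry k is valid iff k * 322/21 <= 60 iff k <= 21 * 60 / 322 = 3.9130
n_valid = floor(3.9130) = 3
(n_stale = 21 - 3 = 18)

3


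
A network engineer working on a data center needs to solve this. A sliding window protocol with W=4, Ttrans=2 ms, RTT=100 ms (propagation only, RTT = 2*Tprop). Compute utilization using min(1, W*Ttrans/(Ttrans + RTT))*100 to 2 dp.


Given: W = 4, Ttrans = 2 ms, RTT = 100 ms (= 2 * Tprop, Tprop = 50 ms)
Cycle time = Ttrans + RTT = 2 + 100 = 102 ms (first packet sent until its ACK returns)
W * Ttrans = 4 * 2 = 8 ms of sending per cycle
W * Ttrans / (Ttrans + RTT) = 8 / 102 = 0.078431
U = min(1, 0.078431) = 0.078431
U% = 7.84%

7.84


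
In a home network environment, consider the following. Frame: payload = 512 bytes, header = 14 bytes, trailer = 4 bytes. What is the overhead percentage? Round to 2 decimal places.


Given: payload = 512 B, header = 14 B, trailer = 4 B
Overhead bytes = header + trailer = 14 + 4 = 18
Total frame = payload + overhead = 512 + 18 = 530
Overhead % = 18 / 530 * 100 = 3.3962% -> 3.40% (2 dp)

3.40


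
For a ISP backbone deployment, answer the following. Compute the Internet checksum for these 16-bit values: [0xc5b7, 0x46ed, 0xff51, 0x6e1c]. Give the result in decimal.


Given words: [0xc5b7, 0x46ed, 0xff51, 0x6e1c]
Step 1: Sum all words
Raw sum = 50615 + 18157 + 65361 + 28188 = 162321
Step 2: Fold carry: (31249 + 2) = 31251
One's complement = ~31251 & 0xFFFF = 34284

34284


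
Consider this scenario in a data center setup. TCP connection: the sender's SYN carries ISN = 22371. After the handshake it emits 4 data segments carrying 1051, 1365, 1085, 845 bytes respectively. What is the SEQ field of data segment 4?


The SYN occupies sequence number ISN = 22371, so the first data byte is ISN + 1 = 22372.
SEQ of data segment i = (ISN + 1) + sum of payload sizes of segments 1..i-1.
Segment 1: SEQ = 22372, payload = 1051 bytes
Segment 2: SEQ = 23423, payload = 1365 bytes
Segment 3: SEQ = 24788, payload = 1085 bytes
Segment 4: SEQ = 25873, payload = 845 bytes
SEQ of segment 4 = 22372 + 1051 + 1365 + 1085 = 25873

25873


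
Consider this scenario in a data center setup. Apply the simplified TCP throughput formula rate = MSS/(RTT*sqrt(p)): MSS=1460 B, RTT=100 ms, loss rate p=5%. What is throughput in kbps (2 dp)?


Given: MSS = 1460 bytes, RTT = 100 ms, loss = 5%
RTT in seconds = 100 / 1000 = 0.1
Loss rate = 5% = 0.05
sqrt(loss) = sqrt(0.05) = 0.223606797750
Throughput (bytes/s) = 1460 / (0.1 * 0.223606797750) = 65293.1849
Throughput (kbps) = 65293.1849 * 8 / 1000 = 522.345480 -> 522.35 kbps (2 dp)

522.35


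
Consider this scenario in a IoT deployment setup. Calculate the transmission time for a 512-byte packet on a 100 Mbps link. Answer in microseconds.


Given: packet = 512 bytes, bandwidth = 100 Mbps
Packet in bits = 512 * 8 = 4096 bits
Bandwidth = 100 * 10^6 = 100000000 bps
Time = 4096 / 100000000 seconds
Time in us = 4096 * 10^6 / 100000000 = 40.96

40.96


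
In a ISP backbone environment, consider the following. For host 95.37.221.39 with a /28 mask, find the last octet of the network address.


Given: IP = 95.37.221.39, prefix = /28
Subnet mask = 255.255.255.240
Last octet of IP: 39
Last octet of mask: 240
Network last octet = 39 AND 240 = 32

32


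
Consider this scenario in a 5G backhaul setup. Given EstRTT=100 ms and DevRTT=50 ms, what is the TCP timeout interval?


Given: EstRTT = 100 ms, DevRTT = 50 ms
Timeout = EstRTT + 4 * DevRTT
4 * DevRTT = 4 * 50 = 200
Timeout = 100 + 200 = 300 ms

300


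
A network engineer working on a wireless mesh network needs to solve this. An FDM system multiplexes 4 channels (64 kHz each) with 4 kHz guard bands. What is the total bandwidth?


Given: 4 channels, 64 kHz each, guard = 4 kHz
Channel bandwidth = 4 * 64 = 256 kHz
Guard bands = 3 gaps * 4 kHz = 12 kHz
Total = 256 + 12 = 268 kHz

268


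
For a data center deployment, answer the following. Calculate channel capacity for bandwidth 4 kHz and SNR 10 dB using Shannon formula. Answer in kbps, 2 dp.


Given: B = 4 kHz, SNR = 10 dB
SNR linear = 10^(10/10) = 10
1 + SNR = 11
log2(11) = 3.4594316186
C = 4 * 1000 * 3.4594316186 = 13837.7265 bps
C = 13.837726 kbps -> 13.84 kbps (2 dp)

13.84


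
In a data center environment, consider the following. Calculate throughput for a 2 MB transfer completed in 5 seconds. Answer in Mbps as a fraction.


Given: file = 2 MB, time = 5 s
File in Mb = 2 * 8 = 16 Mb
Throughput = 16 / 5 Mbps
Throughput = 16/5 Mbps

16/5


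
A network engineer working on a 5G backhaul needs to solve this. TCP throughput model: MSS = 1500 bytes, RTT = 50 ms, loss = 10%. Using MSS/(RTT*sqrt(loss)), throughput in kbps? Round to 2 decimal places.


Given: MSS = 1500 bytes, RTT = 50 ms, loss = 10%
RTT in seconds = 50 / 1000 = 0.05
Loss rate = 10% = 0.1
sqrt(loss) = sqrt(0.1) = 0.316227766017
Throughput (bytes/s) = 1500 / (0.05 * 0.316227766017) = 94868.3298
Throughput (kbps) = 94868.3298 * 8 / 1000 = 758.946638 -> 758.95 kbps (2 dp)

758.95


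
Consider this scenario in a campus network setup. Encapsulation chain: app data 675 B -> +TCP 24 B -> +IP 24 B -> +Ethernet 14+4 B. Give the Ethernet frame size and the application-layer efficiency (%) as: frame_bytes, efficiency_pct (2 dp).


TCP segment = 675 + 24 = 699 B
IP packet = 699 + 24 = 723 B
Ethernet frame = 723 + 14 + 4 = 741 B
Efficiency = app / frame = 675 / 741 = 0.910931 = 91.0931% -> 91.09% (2 dp)

741, 91.09


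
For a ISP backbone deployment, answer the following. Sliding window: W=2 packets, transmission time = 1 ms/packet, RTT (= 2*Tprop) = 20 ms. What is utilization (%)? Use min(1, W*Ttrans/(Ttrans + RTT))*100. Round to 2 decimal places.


Given: W = 2, Ttrans = 1 ms, RTT = 20 ms (= 2 * Tprop, Tprop = 10 ms)
Cycle time = Ttrans + RTT = 1 + 20 = 21 ms (first packet sent until its ACK returns)
W * Ttrans = 2 * 1 = 2 ms of sending per cycle
W * Ttrans / (Ttrans + RTT) = 2 / 21 = 0.095238
U = min(1, 0.095238) = 0.095238
U% = 9.52%

9.52


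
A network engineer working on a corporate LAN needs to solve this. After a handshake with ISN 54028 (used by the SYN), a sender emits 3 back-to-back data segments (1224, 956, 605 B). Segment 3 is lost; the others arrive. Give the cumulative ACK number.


SYN uses sequence number 54028; first data byte = ISN + 1 = 54029.
Segment 1: SEQ = 54029, len = 1224 B, covers [54029, 55252]
Segment 2: SEQ = 55253, len = 956 B, covers [55253, 56208]
Segment 3: SEQ = 56209, len = 605 B, covers [56209, 56813] [LOST]
In-order data received: bytes [54029, 56208] (segments 1..2).
Segment 3 missing -> gap begins at byte 56209.
Cumulative ACK = next expected in-order byte = 54029 + 1224 + 956 = 56209

56209


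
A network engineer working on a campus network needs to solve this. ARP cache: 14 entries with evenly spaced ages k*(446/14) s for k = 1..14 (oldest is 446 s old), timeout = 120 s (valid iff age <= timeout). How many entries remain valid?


Ages are k * 446/14 s for k = 1..14 (spacing = 31.8571 s).
Entry k is valid iff k * 446/14 <= 120 iff k <= 14 * 120 / 446 = 3.7668
n_valid = floor(3.7668) = 3
(n_stale = 14 - 3 = 11)

3


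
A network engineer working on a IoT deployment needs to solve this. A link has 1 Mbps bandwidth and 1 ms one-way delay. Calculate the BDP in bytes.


Given: bandwidth = 1 Mbps, delay = 1 ms
BDP in bits = 1 * 10^6 * 1 / 1000
BDP in bits = 1000
BDP in bytes = 1000 / 8 = 125

125


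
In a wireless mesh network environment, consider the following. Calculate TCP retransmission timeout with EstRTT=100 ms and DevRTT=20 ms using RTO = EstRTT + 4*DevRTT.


Given: EstRTT = 100 ms, DevRTT = 20 ms
Timeout = EstRTT + 4 * DevRTT
4 * DevRTT = 4 * 20 = 80
Timeout = 100 + 80 = 180 ms

180
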